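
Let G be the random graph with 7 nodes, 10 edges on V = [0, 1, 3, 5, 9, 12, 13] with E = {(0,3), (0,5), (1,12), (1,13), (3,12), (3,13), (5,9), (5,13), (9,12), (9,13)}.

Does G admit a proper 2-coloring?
No, G is not 2-colorable

The clique on vertices [5, 9, 13] has size 3 > 2, so it alone needs 3 colors.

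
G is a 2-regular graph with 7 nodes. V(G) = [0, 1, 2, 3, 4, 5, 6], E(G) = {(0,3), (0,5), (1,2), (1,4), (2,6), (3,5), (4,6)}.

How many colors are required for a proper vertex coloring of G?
χ(G) = 3

Clique number ω(G) = 3 (lower bound: χ ≥ ω).
The clique on [0, 3, 5] has size 3, forcing χ ≥ 3, and the coloring below uses 3 colors, so χ(G) = 3.
A valid 3-coloring: color 1: [2, 4, 5]; color 2: [0, 1, 6]; color 3: [3].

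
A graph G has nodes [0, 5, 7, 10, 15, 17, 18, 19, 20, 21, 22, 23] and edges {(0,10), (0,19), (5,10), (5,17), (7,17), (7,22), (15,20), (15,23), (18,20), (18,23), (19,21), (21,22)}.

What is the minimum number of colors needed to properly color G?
Clique number ω(G) = 2 (lower bound: χ ≥ ω).
The graph is bipartite (no odd cycle), so 2 colors suffice: χ(G) = 2.
A valid 2-coloring: color 1: [10, 15, 17, 18, 19, 22]; color 2: [0, 5, 7, 20, 21, 23].

χ(G) = 2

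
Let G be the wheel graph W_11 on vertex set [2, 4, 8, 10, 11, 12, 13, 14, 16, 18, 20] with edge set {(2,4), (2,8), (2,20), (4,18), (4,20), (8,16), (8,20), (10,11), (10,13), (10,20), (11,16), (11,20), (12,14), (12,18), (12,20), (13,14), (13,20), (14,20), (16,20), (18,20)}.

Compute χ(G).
χ(G) = 3

Clique number ω(G) = 3 (lower bound: χ ≥ ω).
The clique on [2, 8, 20] has size 3, forcing χ ≥ 3, and the coloring below uses 3 colors, so χ(G) = 3.
A valid 3-coloring: color 1: [20]; color 2: [2, 10, 14, 16, 18]; color 3: [4, 8, 11, 12, 13].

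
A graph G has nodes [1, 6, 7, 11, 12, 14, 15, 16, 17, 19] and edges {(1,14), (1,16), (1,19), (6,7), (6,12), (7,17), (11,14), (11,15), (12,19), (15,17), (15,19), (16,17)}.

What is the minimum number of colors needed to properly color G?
Clique number ω(G) = 2 (lower bound: χ ≥ ω).
Odd cycle [12, 6, 7, 17, 16, 1, 19] needs 3 colors (χ ≥ 3).
The coloring below uses 3 colors, so χ(G) = 3.
A valid 3-coloring: color 1: [1, 7, 12, 15]; color 2: [6, 11, 17, 19]; color 3: [14, 16].

χ(G) = 3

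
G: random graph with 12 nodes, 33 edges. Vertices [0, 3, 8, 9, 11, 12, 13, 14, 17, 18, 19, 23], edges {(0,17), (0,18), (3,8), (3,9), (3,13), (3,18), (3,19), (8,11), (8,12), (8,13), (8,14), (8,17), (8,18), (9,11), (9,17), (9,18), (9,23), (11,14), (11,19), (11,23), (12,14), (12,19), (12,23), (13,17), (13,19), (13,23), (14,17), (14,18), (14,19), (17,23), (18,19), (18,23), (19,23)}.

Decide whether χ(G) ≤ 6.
Yes, G is 6-colorable

A valid 6-coloring: color 1: [11, 12, 17, 18]; color 2: [0, 8, 9, 19]; color 3: [3, 14, 23]; color 4: [13].
(χ(G) = 4 ≤ 6.)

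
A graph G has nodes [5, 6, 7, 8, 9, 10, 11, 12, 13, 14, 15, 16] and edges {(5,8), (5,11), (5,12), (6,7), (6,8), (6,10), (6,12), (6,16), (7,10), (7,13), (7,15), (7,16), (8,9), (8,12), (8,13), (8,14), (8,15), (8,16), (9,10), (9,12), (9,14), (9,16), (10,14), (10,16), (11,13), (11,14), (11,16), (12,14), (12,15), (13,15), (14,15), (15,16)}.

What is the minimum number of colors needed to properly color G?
Clique number ω(G) = 4 (lower bound: χ ≥ ω).
The clique on [8, 9, 12, 14] has size 4, forcing χ ≥ 4, and the coloring below uses 4 colors, so χ(G) = 4.
A valid 4-coloring: color 1: [7, 8, 11]; color 2: [5, 13, 14, 16]; color 3: [6, 9, 15]; color 4: [10, 12].

χ(G) = 4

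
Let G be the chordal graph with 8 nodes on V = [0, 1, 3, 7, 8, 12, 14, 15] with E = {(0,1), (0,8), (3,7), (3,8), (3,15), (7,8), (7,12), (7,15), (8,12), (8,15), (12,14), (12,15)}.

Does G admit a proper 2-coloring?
No, G is not 2-colorable

The clique on vertices [3, 7, 8, 15] has size 4 > 2, so it alone needs 4 colors.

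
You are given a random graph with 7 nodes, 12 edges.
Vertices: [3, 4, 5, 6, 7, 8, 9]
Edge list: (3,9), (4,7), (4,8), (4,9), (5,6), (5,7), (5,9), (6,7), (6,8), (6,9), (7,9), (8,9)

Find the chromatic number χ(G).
Clique number ω(G) = 4 (lower bound: χ ≥ ω).
The clique on [5, 6, 7, 9] has size 4, forcing χ ≥ 4, and the coloring below uses 4 colors, so χ(G) = 4.
A valid 4-coloring: color 1: [9]; color 2: [3, 4, 6]; color 3: [7, 8]; color 4: [5].

χ(G) = 4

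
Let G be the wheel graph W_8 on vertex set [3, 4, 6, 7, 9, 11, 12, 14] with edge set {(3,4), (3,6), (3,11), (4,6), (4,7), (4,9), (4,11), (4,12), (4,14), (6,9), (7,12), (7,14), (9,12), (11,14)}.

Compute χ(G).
χ(G) = 4

Clique number ω(G) = 3 (lower bound: χ ≥ ω).
Odd cycle [7, 12, 9, 6, 3, 11, 14] needs 3 colors (χ ≥ 3).
Vertex 4 is adjacent to every vertex of [3, 6, 7, 9, 11, 12, 14], which already need 3 colors among themselves, so 4 needs a new color (χ ≥ 4).
The coloring below uses 4 colors, so χ(G) = 4.
A valid 4-coloring: color 1: [4]; color 2: [7, 9, 11]; color 3: [6, 12, 14]; color 4: [3].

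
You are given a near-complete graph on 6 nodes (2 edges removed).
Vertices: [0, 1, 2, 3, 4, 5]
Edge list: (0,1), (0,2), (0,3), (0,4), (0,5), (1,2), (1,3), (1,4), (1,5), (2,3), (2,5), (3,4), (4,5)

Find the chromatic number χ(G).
Clique number ω(G) = 4 (lower bound: χ ≥ ω).
The clique on [0, 1, 2, 3] has size 4, forcing χ ≥ 4, and the coloring below uses 4 colors, so χ(G) = 4.
A valid 4-coloring: color 1: [0]; color 2: [1]; color 3: [2, 4]; color 4: [3, 5].

χ(G) = 4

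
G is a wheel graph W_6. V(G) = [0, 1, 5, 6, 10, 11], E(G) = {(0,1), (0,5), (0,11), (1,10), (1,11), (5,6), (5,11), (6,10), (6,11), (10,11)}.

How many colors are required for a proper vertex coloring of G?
Clique number ω(G) = 3 (lower bound: χ ≥ ω).
Odd cycle [5, 0, 1, 10, 6] needs 3 colors (χ ≥ 3).
Vertex 11 is adjacent to every vertex of [0, 1, 5, 6, 10], which already need 3 colors among themselves, so 11 needs a new color (χ ≥ 4).
The coloring below uses 4 colors, so χ(G) = 4.
A valid 4-coloring: color 1: [11]; color 2: [5, 10]; color 3: [0, 6]; color 4: [1].

χ(G) = 4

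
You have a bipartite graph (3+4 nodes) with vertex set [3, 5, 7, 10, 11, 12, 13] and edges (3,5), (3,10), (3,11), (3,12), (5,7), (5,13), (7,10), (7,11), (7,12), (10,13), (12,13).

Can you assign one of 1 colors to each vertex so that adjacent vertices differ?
No, G is not 1-colorable

Edge (3,10) forces its endpoints to differ, so 1 color is not enough.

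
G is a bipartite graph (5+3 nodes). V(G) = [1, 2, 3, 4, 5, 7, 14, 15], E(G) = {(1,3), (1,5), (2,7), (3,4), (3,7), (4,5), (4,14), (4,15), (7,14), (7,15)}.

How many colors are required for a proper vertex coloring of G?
χ(G) = 2

Clique number ω(G) = 2 (lower bound: χ ≥ ω).
The graph is bipartite (no odd cycle), so 2 colors suffice: χ(G) = 2.
A valid 2-coloring: color 1: [1, 4, 7]; color 2: [2, 3, 5, 14, 15].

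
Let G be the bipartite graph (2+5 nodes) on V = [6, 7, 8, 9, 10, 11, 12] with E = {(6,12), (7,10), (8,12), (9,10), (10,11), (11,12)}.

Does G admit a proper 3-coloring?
A valid 3-coloring: color 1: [10, 12]; color 2: [6, 7, 8, 9, 11].
(χ(G) = 2 ≤ 3.)

Yes, G is 3-colorable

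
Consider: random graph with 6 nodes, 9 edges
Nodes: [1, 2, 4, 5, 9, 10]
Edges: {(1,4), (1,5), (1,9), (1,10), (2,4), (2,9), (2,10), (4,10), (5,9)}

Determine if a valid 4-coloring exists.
A valid 4-coloring: color 1: [1, 2]; color 2: [4, 5]; color 3: [9, 10].
(χ(G) = 3 ≤ 4.)

Yes, G is 4-colorable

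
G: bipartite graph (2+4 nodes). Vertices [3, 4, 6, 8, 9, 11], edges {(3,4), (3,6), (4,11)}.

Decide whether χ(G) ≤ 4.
Yes, G is 4-colorable

A valid 4-coloring: color 1: [4, 6, 8, 9]; color 2: [3, 11].
(χ(G) = 2 ≤ 4.)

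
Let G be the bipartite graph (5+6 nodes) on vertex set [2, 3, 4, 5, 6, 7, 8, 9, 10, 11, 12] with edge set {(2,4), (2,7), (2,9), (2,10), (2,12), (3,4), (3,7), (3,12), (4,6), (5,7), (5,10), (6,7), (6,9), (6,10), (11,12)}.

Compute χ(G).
χ(G) = 2

Clique number ω(G) = 2 (lower bound: χ ≥ ω).
The graph is bipartite (no odd cycle), so 2 colors suffice: χ(G) = 2.
A valid 2-coloring: color 1: [2, 3, 5, 6, 8, 11]; color 2: [4, 7, 9, 10, 12].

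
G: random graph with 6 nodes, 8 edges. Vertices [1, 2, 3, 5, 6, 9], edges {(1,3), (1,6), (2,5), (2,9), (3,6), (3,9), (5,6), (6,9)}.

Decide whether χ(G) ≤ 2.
The clique on vertices [1, 3, 6] has size 3 > 2, so it alone needs 3 colors.

No, G is not 2-colorable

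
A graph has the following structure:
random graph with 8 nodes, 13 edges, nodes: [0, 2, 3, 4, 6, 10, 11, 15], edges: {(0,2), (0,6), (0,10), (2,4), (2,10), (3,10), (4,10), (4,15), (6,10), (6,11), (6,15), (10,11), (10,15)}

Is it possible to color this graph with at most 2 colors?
No, G is not 2-colorable

The clique on vertices [0, 2, 10] has size 3 > 2, so it alone needs 3 colors.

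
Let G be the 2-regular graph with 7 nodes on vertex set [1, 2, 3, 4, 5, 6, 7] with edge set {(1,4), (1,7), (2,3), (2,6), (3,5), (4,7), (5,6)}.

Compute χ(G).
Clique number ω(G) = 3 (lower bound: χ ≥ ω).
The clique on [1, 4, 7] has size 3, forcing χ ≥ 3, and the coloring below uses 3 colors, so χ(G) = 3.
A valid 3-coloring: color 1: [3, 4, 6]; color 2: [1, 2, 5]; color 3: [7].

χ(G) = 3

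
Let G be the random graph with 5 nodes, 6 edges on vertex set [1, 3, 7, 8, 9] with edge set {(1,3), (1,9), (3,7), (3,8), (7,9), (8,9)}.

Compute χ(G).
χ(G) = 2

Clique number ω(G) = 2 (lower bound: χ ≥ ω).
The graph is bipartite (no odd cycle), so 2 colors suffice: χ(G) = 2.
A valid 2-coloring: color 1: [3, 9]; color 2: [1, 7, 8].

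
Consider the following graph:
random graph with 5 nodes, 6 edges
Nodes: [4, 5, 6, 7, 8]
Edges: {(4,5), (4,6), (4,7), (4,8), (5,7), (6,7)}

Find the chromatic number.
χ(G) = 3

Clique number ω(G) = 3 (lower bound: χ ≥ ω).
The clique on [4, 5, 7] has size 3, forcing χ ≥ 3, and the coloring below uses 3 colors, so χ(G) = 3.
A valid 3-coloring: color 1: [4]; color 2: [7, 8]; color 3: [5, 6].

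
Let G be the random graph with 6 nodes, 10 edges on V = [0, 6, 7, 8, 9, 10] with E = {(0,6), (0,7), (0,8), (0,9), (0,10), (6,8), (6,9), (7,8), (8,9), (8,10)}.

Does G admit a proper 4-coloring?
Yes, G is 4-colorable

A valid 4-coloring: color 1: [0]; color 2: [8]; color 3: [7, 9, 10]; color 4: [6].
(χ(G) = 4 ≤ 4.)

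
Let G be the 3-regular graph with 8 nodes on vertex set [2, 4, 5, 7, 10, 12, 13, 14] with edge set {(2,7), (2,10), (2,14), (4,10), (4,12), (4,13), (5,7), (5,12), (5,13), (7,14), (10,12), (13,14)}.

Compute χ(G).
Clique number ω(G) = 3 (lower bound: χ ≥ ω).
The clique on [2, 7, 14] has size 3, forcing χ ≥ 3, and the coloring below uses 3 colors, so χ(G) = 3.
A valid 3-coloring: color 1: [5, 10, 14]; color 2: [7, 12, 13]; color 3: [2, 4].

χ(G) = 3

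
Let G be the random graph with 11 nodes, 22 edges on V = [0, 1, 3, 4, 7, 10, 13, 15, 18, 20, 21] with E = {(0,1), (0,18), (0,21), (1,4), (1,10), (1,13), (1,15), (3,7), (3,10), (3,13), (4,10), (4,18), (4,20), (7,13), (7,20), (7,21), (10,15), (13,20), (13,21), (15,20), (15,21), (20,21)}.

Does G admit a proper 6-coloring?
Yes, G is 6-colorable

A valid 6-coloring: color 1: [0, 4, 13, 15]; color 2: [1, 3, 18, 21]; color 3: [10, 20]; color 4: [7].
(χ(G) = 4 ≤ 6.)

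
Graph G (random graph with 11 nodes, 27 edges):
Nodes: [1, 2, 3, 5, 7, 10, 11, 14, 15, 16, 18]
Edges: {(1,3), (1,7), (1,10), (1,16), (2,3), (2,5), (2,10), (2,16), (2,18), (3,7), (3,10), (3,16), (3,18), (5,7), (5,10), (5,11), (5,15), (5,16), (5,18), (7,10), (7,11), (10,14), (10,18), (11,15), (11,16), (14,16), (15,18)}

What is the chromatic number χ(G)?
Clique number ω(G) = 4 (lower bound: χ ≥ ω).
The clique on [1, 3, 7, 10] has size 4, forcing χ ≥ 4, and the coloring below uses 4 colors, so χ(G) = 4.
A valid 4-coloring: color 1: [3, 5, 14]; color 2: [10, 15, 16]; color 3: [2, 7]; color 4: [1, 11, 18].

χ(G) = 4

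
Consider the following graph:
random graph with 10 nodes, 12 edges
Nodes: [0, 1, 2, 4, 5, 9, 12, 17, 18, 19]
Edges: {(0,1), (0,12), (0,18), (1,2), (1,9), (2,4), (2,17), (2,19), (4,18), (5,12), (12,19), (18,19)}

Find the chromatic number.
χ(G) = 3

Clique number ω(G) = 2 (lower bound: χ ≥ ω).
Odd cycle [12, 19, 2, 1, 0] needs 3 colors (χ ≥ 3).
The coloring below uses 3 colors, so χ(G) = 3.
A valid 3-coloring: color 1: [0, 2, 5, 9]; color 2: [1, 12, 17, 18]; color 3: [4, 19].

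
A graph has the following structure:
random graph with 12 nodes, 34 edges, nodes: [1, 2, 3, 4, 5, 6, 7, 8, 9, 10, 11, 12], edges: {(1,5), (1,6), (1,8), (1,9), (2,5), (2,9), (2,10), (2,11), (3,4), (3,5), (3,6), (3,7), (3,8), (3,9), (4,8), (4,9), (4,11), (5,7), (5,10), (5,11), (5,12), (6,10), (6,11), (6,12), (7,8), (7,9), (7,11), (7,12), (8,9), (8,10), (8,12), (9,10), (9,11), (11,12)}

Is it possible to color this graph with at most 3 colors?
No, G is not 3-colorable

The clique on vertices [3, 4, 8, 9] has size 4 > 3, so it alone needs 4 colors.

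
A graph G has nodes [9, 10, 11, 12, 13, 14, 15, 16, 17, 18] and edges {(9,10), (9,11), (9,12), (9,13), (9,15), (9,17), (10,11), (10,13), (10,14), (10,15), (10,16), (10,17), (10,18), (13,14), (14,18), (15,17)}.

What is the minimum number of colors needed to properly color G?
Clique number ω(G) = 4 (lower bound: χ ≥ ω).
The clique on [9, 10, 15, 17] has size 4, forcing χ ≥ 4, and the coloring below uses 4 colors, so χ(G) = 4.
A valid 4-coloring: color 1: [10, 12]; color 2: [9, 14, 16]; color 3: [11, 13, 15, 18]; color 4: [17].

χ(G) = 4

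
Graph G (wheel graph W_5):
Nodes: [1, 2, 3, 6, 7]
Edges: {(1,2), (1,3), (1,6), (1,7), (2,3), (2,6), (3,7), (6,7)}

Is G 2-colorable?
The clique on vertices [1, 2, 3] has size 3 > 2, so it alone needs 3 colors.

No, G is not 2-colorable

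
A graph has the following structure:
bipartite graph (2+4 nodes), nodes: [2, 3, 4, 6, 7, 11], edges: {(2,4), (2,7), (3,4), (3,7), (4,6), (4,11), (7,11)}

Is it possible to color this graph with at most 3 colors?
A valid 3-coloring: color 1: [4, 7]; color 2: [2, 3, 6, 11].
(χ(G) = 2 ≤ 3.)

Yes, G is 3-colorable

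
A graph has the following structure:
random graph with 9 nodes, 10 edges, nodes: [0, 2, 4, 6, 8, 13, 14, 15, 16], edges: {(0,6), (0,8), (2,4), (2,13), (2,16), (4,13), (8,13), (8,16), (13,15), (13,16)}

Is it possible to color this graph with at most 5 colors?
A valid 5-coloring: color 1: [0, 13, 14]; color 2: [4, 6, 15, 16]; color 3: [2, 8].
(χ(G) = 3 ≤ 5.)

Yes, G is 5-colorable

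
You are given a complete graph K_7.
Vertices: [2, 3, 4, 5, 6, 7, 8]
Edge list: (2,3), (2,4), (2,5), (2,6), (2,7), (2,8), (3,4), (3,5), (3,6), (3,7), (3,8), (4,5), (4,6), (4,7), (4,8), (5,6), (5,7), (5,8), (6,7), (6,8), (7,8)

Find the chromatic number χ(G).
Clique number ω(G) = 7 (lower bound: χ ≥ ω).
The clique on [2, 3, 4, 5, 6, 7, 8] has size 7, forcing χ ≥ 7, and the coloring below uses 7 colors, so χ(G) = 7.
A valid 7-coloring: color 1: [5]; color 2: [8]; color 3: [4]; color 4: [7]; color 5: [3]; color 6: [2]; color 7: [6].

χ(G) = 7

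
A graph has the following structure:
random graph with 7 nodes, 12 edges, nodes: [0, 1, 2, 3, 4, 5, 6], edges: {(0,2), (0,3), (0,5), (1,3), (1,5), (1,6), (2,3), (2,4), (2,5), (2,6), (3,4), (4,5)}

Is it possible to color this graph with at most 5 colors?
Yes, G is 5-colorable

A valid 5-coloring: color 1: [1, 2]; color 2: [3, 5, 6]; color 3: [0, 4].
(χ(G) = 3 ≤ 5.)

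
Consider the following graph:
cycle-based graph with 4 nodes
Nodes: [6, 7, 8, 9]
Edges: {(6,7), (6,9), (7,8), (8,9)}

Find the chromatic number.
χ(G) = 2

Clique number ω(G) = 2 (lower bound: χ ≥ ω).
The graph is bipartite (no odd cycle), so 2 colors suffice: χ(G) = 2.
A valid 2-coloring: color 1: [6, 8]; color 2: [7, 9].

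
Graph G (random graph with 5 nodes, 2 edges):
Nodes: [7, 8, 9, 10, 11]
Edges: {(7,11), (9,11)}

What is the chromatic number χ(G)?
Clique number ω(G) = 2 (lower bound: χ ≥ ω).
The graph is bipartite (no odd cycle), so 2 colors suffice: χ(G) = 2.
A valid 2-coloring: color 1: [8, 10, 11]; color 2: [7, 9].

χ(G) = 2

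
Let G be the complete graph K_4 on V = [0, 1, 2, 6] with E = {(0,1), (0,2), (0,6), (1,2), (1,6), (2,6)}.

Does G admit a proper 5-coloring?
Yes, G is 5-colorable

A valid 5-coloring: color 1: [0]; color 2: [6]; color 3: [1]; color 4: [2].
(χ(G) = 4 ≤ 5.)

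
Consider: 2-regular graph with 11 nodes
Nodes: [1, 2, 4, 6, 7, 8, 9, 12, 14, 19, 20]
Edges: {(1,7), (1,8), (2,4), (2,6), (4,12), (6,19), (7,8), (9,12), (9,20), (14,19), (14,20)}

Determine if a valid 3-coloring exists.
A valid 3-coloring: color 1: [1, 4, 6, 9, 14]; color 2: [2, 8, 12, 19, 20]; color 3: [7].
(χ(G) = 3 ≤ 3.)

Yes, G is 3-colorable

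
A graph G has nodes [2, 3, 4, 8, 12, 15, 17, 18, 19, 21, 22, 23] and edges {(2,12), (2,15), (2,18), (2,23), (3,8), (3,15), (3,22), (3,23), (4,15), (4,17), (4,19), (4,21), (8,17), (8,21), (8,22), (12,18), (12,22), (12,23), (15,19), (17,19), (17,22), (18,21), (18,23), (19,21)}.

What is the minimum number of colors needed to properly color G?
χ(G) = 4

Clique number ω(G) = 4 (lower bound: χ ≥ ω).
The clique on [2, 12, 18, 23] has size 4, forcing χ ≥ 4, and the coloring below uses 4 colors, so χ(G) = 4.
A valid 4-coloring: color 1: [15, 17, 21, 23]; color 2: [4, 18, 22]; color 3: [2, 3, 19]; color 4: [8, 12].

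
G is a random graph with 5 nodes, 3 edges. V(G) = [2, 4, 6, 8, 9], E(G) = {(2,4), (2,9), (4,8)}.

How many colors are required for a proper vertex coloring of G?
χ(G) = 2

Clique number ω(G) = 2 (lower bound: χ ≥ ω).
The graph is bipartite (no odd cycle), so 2 colors suffice: χ(G) = 2.
A valid 2-coloring: color 1: [4, 6, 9]; color 2: [2, 8].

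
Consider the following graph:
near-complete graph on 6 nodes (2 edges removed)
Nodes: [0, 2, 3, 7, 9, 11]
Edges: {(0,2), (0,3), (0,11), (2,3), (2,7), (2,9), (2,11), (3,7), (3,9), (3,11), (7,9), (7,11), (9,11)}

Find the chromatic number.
χ(G) = 5

Clique number ω(G) = 5 (lower bound: χ ≥ ω).
The clique on [2, 3, 7, 9, 11] has size 5, forcing χ ≥ 5, and the coloring below uses 5 colors, so χ(G) = 5.
A valid 5-coloring: color 1: [2]; color 2: [11]; color 3: [3]; color 4: [0, 9]; color 5: [7].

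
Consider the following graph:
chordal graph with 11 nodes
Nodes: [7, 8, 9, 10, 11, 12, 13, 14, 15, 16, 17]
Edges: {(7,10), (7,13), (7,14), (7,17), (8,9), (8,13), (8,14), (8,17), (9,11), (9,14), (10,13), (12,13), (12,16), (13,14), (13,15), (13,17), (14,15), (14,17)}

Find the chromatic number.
Clique number ω(G) = 4 (lower bound: χ ≥ ω).
The clique on [8, 13, 14, 17] has size 4, forcing χ ≥ 4, and the coloring below uses 4 colors, so χ(G) = 4.
A valid 4-coloring: color 1: [9, 13, 16]; color 2: [10, 11, 12, 14]; color 3: [15, 17]; color 4: [7, 8].

χ(G) = 4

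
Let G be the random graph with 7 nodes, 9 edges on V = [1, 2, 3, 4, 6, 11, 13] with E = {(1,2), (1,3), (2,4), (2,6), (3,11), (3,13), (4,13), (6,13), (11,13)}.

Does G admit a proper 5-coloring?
A valid 5-coloring: color 1: [2, 13]; color 2: [3, 4, 6]; color 3: [1, 11].
(χ(G) = 3 ≤ 5.)

Yes, G is 5-colorable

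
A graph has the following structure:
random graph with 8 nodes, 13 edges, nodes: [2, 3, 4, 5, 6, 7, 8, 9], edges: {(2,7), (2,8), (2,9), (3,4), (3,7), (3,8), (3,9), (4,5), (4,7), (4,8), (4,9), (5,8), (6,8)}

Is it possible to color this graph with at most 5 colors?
A valid 5-coloring: color 1: [7, 8, 9]; color 2: [2, 4, 6]; color 3: [3, 5].
(χ(G) = 3 ≤ 5.)

Yes, G is 5-colorable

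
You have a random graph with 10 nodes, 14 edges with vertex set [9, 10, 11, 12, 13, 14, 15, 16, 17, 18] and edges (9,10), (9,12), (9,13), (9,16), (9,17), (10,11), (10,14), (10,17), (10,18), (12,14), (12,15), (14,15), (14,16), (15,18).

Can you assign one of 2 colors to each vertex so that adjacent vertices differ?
The clique on vertices [9, 10, 17] has size 3 > 2, so it alone needs 3 colors.

No, G is not 2-colorable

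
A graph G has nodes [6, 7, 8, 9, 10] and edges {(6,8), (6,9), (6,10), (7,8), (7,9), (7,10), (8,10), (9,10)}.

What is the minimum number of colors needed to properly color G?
Clique number ω(G) = 3 (lower bound: χ ≥ ω).
The clique on [6, 8, 10] has size 3, forcing χ ≥ 3, and the coloring below uses 3 colors, so χ(G) = 3.
A valid 3-coloring: color 1: [10]; color 2: [8, 9]; color 3: [6, 7].

χ(G) = 3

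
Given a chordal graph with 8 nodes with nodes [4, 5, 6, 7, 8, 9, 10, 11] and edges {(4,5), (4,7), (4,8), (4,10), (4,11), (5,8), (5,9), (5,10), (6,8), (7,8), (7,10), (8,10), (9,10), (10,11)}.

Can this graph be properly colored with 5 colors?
Yes, G is 5-colorable

A valid 5-coloring: color 1: [6, 10]; color 2: [8, 9, 11]; color 3: [4]; color 4: [5, 7].
(χ(G) = 4 ≤ 5.)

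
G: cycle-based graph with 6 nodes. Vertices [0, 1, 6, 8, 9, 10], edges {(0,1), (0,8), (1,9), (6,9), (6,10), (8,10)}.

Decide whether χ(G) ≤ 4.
A valid 4-coloring: color 1: [1, 6, 8]; color 2: [0, 9, 10].
(χ(G) = 2 ≤ 4.)

Yes, G is 4-colorable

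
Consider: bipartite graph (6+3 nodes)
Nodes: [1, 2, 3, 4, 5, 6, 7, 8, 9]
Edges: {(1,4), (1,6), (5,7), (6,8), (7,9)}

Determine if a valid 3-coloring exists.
A valid 3-coloring: color 1: [2, 3, 4, 6, 7]; color 2: [1, 5, 8, 9].
(χ(G) = 2 ≤ 3.)

Yes, G is 3-colorable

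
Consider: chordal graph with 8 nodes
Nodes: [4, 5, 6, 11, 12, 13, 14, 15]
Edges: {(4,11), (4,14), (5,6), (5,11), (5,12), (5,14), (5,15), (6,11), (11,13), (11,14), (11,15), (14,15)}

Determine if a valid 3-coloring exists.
No, G is not 3-colorable

The clique on vertices [5, 11, 14, 15] has size 4 > 3, so it alone needs 4 colors.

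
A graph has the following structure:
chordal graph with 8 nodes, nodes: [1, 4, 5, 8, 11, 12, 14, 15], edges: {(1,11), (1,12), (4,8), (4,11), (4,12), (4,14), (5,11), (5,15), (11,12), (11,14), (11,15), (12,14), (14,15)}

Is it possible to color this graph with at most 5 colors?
A valid 5-coloring: color 1: [8, 11]; color 2: [12, 15]; color 3: [1, 4, 5]; color 4: [14].
(χ(G) = 4 ≤ 5.)

Yes, G is 5-colorable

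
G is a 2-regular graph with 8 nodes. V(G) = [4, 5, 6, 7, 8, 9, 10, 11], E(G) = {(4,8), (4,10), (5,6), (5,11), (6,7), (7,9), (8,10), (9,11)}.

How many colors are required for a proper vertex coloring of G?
Clique number ω(G) = 3 (lower bound: χ ≥ ω).
The clique on [4, 8, 10] has size 3, forcing χ ≥ 3, and the coloring below uses 3 colors, so χ(G) = 3.
A valid 3-coloring: color 1: [4, 5, 9]; color 2: [6, 8, 11]; color 3: [7, 10].

χ(G) = 3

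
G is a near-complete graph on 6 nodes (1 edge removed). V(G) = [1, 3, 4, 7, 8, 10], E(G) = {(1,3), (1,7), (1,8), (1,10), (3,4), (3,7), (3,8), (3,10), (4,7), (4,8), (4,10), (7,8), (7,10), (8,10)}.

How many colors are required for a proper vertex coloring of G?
χ(G) = 5

Clique number ω(G) = 5 (lower bound: χ ≥ ω).
The clique on [1, 3, 7, 8, 10] has size 5, forcing χ ≥ 5, and the coloring below uses 5 colors, so χ(G) = 5.
A valid 5-coloring: color 1: [7]; color 2: [8]; color 3: [10]; color 4: [3]; color 5: [1, 4].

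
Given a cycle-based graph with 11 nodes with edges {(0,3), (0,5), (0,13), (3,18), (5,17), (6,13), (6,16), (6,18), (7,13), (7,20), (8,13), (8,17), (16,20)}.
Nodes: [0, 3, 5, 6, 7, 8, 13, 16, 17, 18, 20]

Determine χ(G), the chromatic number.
Clique number ω(G) = 2 (lower bound: χ ≥ ω).
Odd cycle [17, 5, 0, 13, 8] needs 3 colors (χ ≥ 3).
The coloring below uses 3 colors, so χ(G) = 3.
A valid 3-coloring: color 1: [5, 13, 18, 20]; color 2: [0, 6, 7, 17]; color 3: [3, 8, 16].

χ(G) = 3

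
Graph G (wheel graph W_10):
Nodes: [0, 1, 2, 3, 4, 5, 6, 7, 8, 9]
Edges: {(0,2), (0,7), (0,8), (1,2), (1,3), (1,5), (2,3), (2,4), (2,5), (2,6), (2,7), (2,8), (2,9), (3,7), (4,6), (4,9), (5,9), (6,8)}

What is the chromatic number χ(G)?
Clique number ω(G) = 3 (lower bound: χ ≥ ω).
Odd cycle [8, 6, 4, 9, 5, 1, 3, 7, 0] needs 3 colors (χ ≥ 3).
Vertex 2 is adjacent to every vertex of [0, 1, 3, 4, 5, 6, 7, 8, 9], which already need 3 colors among themselves, so 2 needs a new color (χ ≥ 4).
The coloring below uses 4 colors, so χ(G) = 4.
A valid 4-coloring: color 1: [2]; color 2: [4, 5, 7, 8]; color 3: [0, 1, 6, 9]; color 4: [3].

χ(G) = 4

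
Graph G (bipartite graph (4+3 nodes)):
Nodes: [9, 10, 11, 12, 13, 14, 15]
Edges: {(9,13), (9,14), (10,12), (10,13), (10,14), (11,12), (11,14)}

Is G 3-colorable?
Yes, G is 3-colorable

A valid 3-coloring: color 1: [12, 13, 14, 15]; color 2: [9, 10, 11].
(χ(G) = 2 ≤ 3.)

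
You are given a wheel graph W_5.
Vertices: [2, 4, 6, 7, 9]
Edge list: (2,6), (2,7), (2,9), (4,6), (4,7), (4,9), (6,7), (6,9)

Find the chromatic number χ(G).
χ(G) = 3

Clique number ω(G) = 3 (lower bound: χ ≥ ω).
The clique on [2, 6, 9] has size 3, forcing χ ≥ 3, and the coloring below uses 3 colors, so χ(G) = 3.
A valid 3-coloring: color 1: [6]; color 2: [2, 4]; color 3: [7, 9].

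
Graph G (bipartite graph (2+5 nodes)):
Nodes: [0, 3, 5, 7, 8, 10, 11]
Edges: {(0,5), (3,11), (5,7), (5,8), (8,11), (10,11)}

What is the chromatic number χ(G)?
χ(G) = 2

Clique number ω(G) = 2 (lower bound: χ ≥ ω).
The graph is bipartite (no odd cycle), so 2 colors suffice: χ(G) = 2.
A valid 2-coloring: color 1: [5, 11]; color 2: [0, 3, 7, 8, 10].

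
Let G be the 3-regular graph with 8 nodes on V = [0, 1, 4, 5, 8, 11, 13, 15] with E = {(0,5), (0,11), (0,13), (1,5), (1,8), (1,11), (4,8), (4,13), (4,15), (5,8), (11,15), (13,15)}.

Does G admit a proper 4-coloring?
A valid 4-coloring: color 1: [0, 8, 15]; color 2: [4, 5, 11]; color 3: [1, 13].
(χ(G) = 3 ≤ 4.)

Yes, G is 4-colorable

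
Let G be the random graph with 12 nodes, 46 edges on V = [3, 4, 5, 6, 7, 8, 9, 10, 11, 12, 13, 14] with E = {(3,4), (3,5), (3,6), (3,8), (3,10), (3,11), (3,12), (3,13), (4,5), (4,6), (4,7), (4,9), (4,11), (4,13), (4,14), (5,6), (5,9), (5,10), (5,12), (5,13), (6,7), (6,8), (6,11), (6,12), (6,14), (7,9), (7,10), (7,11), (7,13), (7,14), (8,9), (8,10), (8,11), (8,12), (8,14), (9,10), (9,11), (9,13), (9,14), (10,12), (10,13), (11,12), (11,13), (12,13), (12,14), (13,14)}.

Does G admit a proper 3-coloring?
The clique on vertices [3, 6, 8, 11, 12] has size 5 > 3, so it alone needs 5 colors.

No, G is not 3-colorable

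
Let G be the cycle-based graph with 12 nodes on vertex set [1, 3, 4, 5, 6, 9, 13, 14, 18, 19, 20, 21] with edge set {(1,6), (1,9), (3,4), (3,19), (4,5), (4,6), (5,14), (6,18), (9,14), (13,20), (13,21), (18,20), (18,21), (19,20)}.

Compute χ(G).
Clique number ω(G) = 2 (lower bound: χ ≥ ω).
The graph is bipartite (no odd cycle), so 2 colors suffice: χ(G) = 2.
A valid 2-coloring: color 1: [3, 5, 6, 9, 20, 21]; color 2: [1, 4, 13, 14, 18, 19].

χ(G) = 2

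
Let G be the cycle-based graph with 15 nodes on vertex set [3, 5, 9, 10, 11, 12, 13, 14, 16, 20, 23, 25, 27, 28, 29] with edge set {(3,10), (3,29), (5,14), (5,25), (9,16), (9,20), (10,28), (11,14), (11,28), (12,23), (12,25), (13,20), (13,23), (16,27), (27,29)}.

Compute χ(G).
Clique number ω(G) = 2 (lower bound: χ ≥ ω).
Odd cycle [29, 27, 16, 9, 20, 13, 23, 12, 25, 5, 14, 11, 28, 10, 3] needs 3 colors (χ ≥ 3).
The coloring below uses 3 colors, so χ(G) = 3.
A valid 3-coloring: color 1: [10, 14, 16, 20, 23, 25, 29]; color 2: [3, 5, 9, 11, 12, 13, 27]; color 3: [28].

χ(G) = 3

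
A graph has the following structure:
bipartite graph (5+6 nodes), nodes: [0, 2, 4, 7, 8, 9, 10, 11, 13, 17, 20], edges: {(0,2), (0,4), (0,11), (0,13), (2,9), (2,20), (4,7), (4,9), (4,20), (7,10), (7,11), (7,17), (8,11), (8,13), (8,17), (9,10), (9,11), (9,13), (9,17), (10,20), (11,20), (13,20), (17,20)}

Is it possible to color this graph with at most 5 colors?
Yes, G is 5-colorable

A valid 5-coloring: color 1: [0, 7, 8, 9, 20]; color 2: [2, 4, 10, 11, 13, 17].
(χ(G) = 2 ≤ 5.)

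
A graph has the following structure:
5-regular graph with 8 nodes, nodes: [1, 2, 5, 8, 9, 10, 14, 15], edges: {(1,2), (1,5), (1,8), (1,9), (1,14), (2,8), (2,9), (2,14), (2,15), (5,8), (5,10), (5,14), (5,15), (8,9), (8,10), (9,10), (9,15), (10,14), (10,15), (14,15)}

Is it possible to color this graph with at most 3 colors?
The clique on vertices [1, 2, 8, 9] has size 4 > 3, so it alone needs 4 colors.

No, G is not 3-colorable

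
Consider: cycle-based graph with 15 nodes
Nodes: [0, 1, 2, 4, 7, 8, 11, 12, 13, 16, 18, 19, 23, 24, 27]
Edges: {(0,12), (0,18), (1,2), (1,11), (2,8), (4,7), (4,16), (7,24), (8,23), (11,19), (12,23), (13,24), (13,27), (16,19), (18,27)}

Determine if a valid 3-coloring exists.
A valid 3-coloring: color 1: [0, 1, 4, 19, 23, 24, 27]; color 2: [2, 7, 11, 12, 13, 16, 18]; color 3: [8].
(χ(G) = 3 ≤ 3.)

Yes, G is 3-colorable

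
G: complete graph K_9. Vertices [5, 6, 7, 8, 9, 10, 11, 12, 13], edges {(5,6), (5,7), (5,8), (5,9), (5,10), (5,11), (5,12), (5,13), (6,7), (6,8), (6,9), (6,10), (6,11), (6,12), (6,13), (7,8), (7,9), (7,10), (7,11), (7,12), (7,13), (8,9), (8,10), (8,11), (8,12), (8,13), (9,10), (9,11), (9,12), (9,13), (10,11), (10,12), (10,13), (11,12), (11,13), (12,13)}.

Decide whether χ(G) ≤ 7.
No, G is not 7-colorable

The clique on vertices [5, 6, 7, 8, 9, 10, 11, 12, 13] has size 9 > 7, so it alone needs 9 colors.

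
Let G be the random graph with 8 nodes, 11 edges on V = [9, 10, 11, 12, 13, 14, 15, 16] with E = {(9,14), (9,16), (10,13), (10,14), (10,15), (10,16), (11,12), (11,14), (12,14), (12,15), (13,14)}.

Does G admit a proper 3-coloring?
Yes, G is 3-colorable

A valid 3-coloring: color 1: [14, 15, 16]; color 2: [9, 10, 12]; color 3: [11, 13].
(χ(G) = 3 ≤ 3.)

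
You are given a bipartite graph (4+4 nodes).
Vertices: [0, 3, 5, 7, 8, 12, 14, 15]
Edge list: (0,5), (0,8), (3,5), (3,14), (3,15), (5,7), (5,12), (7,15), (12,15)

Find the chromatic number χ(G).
χ(G) = 2

Clique number ω(G) = 2 (lower bound: χ ≥ ω).
The graph is bipartite (no odd cycle), so 2 colors suffice: χ(G) = 2.
A valid 2-coloring: color 1: [5, 8, 14, 15]; color 2: [0, 3, 7, 12].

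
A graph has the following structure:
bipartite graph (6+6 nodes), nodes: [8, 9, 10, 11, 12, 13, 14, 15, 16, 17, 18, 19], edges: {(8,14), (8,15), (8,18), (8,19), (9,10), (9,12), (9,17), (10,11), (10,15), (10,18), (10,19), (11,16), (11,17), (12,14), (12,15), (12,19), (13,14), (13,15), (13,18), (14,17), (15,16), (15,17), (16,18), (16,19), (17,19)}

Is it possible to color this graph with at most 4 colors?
Yes, G is 4-colorable

A valid 4-coloring: color 1: [9, 11, 14, 15, 18, 19]; color 2: [8, 10, 12, 13, 16, 17].
(χ(G) = 2 ≤ 4.)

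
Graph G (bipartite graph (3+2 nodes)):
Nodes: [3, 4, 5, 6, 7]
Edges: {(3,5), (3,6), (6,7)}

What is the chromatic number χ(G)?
Clique number ω(G) = 2 (lower bound: χ ≥ ω).
The graph is bipartite (no odd cycle), so 2 colors suffice: χ(G) = 2.
A valid 2-coloring: color 1: [3, 4, 7]; color 2: [5, 6].

χ(G) = 2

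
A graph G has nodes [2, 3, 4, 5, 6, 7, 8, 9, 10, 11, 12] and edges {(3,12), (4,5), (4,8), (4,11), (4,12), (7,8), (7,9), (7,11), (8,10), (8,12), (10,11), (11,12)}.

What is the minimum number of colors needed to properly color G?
Clique number ω(G) = 3 (lower bound: χ ≥ ω).
The clique on [4, 8, 12] has size 3, forcing χ ≥ 3, and the coloring below uses 3 colors, so χ(G) = 3.
A valid 3-coloring: color 1: [2, 3, 5, 6, 8, 9, 11]; color 2: [7, 10, 12]; color 3: [4].

χ(G) = 3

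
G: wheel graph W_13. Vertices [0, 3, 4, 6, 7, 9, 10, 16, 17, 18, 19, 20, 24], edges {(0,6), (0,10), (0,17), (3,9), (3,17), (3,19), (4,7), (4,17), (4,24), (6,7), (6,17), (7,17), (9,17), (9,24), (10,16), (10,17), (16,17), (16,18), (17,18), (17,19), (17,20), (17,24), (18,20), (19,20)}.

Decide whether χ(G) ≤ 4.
A valid 4-coloring: color 1: [17]; color 2: [4, 6, 9, 10, 18, 19]; color 3: [0, 3, 7, 16, 20, 24].
(χ(G) = 3 ≤ 4.)

Yes, G is 4-colorable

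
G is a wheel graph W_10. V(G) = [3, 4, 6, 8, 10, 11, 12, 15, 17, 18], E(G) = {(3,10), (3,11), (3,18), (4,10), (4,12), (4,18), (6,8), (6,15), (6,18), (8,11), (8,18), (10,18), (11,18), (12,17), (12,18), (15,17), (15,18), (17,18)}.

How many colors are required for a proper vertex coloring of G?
χ(G) = 4

Clique number ω(G) = 3 (lower bound: χ ≥ ω).
Odd cycle [12, 17, 15, 6, 8, 11, 3, 10, 4] needs 3 colors (χ ≥ 3).
Vertex 18 is adjacent to every vertex of [3, 4, 6, 8, 10, 11, 12, 15, 17], which already need 3 colors among themselves, so 18 needs a new color (χ ≥ 4).
The coloring below uses 4 colors, so χ(G) = 4.
A valid 4-coloring: color 1: [18]; color 2: [8, 10, 12, 15]; color 3: [4, 6, 11, 17]; color 4: [3].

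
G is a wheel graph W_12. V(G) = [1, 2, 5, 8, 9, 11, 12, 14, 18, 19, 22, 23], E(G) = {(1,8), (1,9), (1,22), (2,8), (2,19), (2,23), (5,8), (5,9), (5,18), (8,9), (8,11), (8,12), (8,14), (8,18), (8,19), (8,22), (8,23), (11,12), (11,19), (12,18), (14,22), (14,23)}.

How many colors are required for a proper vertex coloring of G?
Clique number ω(G) = 3 (lower bound: χ ≥ ω).
Odd cycle [5, 9, 1, 22, 14, 23, 2, 19, 11, 12, 18] needs 3 colors (χ ≥ 3).
Vertex 8 is adjacent to every vertex of [1, 2, 5, 9, 11, 12, 14, 18, 19, 22, 23], which already need 3 colors among themselves, so 8 needs a new color (χ ≥ 4).
The coloring below uses 4 colors, so χ(G) = 4.
A valid 4-coloring: color 1: [8]; color 2: [1, 2, 5, 12, 14]; color 3: [9, 18, 19, 22, 23]; color 4: [11].

χ(G) = 4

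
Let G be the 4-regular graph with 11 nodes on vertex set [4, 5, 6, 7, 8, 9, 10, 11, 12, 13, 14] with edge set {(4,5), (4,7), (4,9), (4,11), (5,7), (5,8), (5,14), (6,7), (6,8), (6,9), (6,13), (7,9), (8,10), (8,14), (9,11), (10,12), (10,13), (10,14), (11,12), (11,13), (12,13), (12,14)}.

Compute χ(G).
Clique number ω(G) = 3 (lower bound: χ ≥ ω).
Suppose a proper 3-coloring c exists. The clique [4, 5, 7] takes 3 distinct colors; by symmetry let c(4) = 1, c(5) = 2, c(7) = 3.
- Vertex 9: neighbors [4, 7] already have colors [1, 3] ⇒ c(9) = 2.
- Vertex 6: neighbors [9, 7] already have colors [2, 3] ⇒ c(6) = 1.
- Vertex 8: neighbors [6, 5] already have colors [1, 2] ⇒ c(8) = 3.
- Vertex 11: neighbors [4, 9] already have colors [1, 2] ⇒ c(11) = 3.
- Vertex 13: neighbors [6, 11] already have colors [1, 3] ⇒ c(13) = 2.
- Vertex 10: neighbors [13, 8] already have colors [2, 3] ⇒ c(10) = 1.
- Vertex 12: neighbors [10, 13, 11] already have colors [1, 2, 3] — all 3 colors blocked. Contradiction.
The forced assignments end in a contradiction, so G has no proper 3-coloring (χ ≥ 4).
The coloring below uses 4 colors, so χ(G) = 4.
A valid 4-coloring: color 1: [5, 9, 12]; color 2: [4, 6, 14]; color 3: [7, 8, 13]; color 4: [10, 11].

χ(G) = 4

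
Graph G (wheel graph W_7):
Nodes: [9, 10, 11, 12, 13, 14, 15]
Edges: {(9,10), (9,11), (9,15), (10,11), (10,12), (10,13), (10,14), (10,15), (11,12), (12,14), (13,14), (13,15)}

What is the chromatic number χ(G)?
χ(G) = 3

Clique number ω(G) = 3 (lower bound: χ ≥ ω).
The clique on [9, 10, 11] has size 3, forcing χ ≥ 3, and the coloring below uses 3 colors, so χ(G) = 3.
A valid 3-coloring: color 1: [10]; color 2: [11, 14, 15]; color 3: [9, 12, 13].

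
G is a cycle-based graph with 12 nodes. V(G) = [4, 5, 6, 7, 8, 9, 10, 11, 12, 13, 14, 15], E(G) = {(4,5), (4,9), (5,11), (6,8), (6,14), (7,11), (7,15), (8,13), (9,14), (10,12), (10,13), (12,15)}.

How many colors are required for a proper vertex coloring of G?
χ(G) = 2

Clique number ω(G) = 2 (lower bound: χ ≥ ω).
The graph is bipartite (no odd cycle), so 2 colors suffice: χ(G) = 2.
A valid 2-coloring: color 1: [4, 8, 10, 11, 14, 15]; color 2: [5, 6, 7, 9, 12, 13].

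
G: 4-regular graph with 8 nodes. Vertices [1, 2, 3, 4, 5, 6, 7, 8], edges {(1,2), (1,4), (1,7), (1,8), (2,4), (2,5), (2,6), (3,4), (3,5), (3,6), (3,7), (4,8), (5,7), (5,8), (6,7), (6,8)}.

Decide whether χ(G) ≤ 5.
A valid 5-coloring: color 1: [4, 7]; color 2: [2, 3, 8]; color 3: [1, 5, 6].
(χ(G) = 3 ≤ 5.)

Yes, G is 5-colorable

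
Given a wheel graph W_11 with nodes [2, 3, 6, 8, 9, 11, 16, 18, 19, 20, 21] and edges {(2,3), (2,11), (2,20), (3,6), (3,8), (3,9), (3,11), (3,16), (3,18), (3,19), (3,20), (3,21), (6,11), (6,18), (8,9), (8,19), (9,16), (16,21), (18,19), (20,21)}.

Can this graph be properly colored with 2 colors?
No, G is not 2-colorable

The clique on vertices [2, 3, 11] has size 3 > 2, so it alone needs 3 colors.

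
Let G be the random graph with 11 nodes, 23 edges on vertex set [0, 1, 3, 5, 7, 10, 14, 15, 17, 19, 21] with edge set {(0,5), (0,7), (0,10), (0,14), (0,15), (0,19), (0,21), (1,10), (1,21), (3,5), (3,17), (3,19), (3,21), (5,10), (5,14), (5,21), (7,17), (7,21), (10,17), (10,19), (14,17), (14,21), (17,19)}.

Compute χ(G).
Clique number ω(G) = 4 (lower bound: χ ≥ ω).
The clique on [0, 5, 14, 21] has size 4, forcing χ ≥ 4, and the coloring below uses 4 colors, so χ(G) = 4.
A valid 4-coloring: color 1: [0, 1, 17]; color 2: [10, 15, 21]; color 3: [5, 7, 19]; color 4: [3, 14].

χ(G) = 4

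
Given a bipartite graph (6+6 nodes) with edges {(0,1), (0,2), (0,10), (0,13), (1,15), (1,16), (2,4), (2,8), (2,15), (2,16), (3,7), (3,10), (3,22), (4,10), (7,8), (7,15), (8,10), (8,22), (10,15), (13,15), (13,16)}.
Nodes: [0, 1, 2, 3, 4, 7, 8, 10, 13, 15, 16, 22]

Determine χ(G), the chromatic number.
χ(G) = 2

Clique number ω(G) = 2 (lower bound: χ ≥ ω).
The graph is bipartite (no odd cycle), so 2 colors suffice: χ(G) = 2.
A valid 2-coloring: color 1: [0, 3, 4, 8, 15, 16]; color 2: [1, 2, 7, 10, 13, 22].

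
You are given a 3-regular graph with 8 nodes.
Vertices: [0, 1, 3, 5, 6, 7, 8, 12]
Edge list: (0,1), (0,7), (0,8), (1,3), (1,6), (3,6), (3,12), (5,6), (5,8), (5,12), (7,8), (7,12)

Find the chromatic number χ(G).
χ(G) = 3

Clique number ω(G) = 3 (lower bound: χ ≥ ω).
The clique on [0, 7, 8] has size 3, forcing χ ≥ 3, and the coloring below uses 3 colors, so χ(G) = 3.
A valid 3-coloring: color 1: [0, 6, 12]; color 2: [3, 8]; color 3: [1, 5, 7].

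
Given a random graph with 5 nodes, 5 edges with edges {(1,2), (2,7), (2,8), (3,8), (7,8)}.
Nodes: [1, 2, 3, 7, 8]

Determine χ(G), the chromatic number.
χ(G) = 3

Clique number ω(G) = 3 (lower bound: χ ≥ ω).
The clique on [2, 7, 8] has size 3, forcing χ ≥ 3, and the coloring below uses 3 colors, so χ(G) = 3.
A valid 3-coloring: color 1: [2, 3]; color 2: [1, 8]; color 3: [7].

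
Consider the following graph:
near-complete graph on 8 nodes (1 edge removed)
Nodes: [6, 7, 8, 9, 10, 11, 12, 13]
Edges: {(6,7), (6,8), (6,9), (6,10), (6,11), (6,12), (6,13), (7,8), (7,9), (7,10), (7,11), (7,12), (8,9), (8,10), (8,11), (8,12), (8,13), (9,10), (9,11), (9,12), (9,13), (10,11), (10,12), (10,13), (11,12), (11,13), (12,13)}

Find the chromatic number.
χ(G) = 7

Clique number ω(G) = 7 (lower bound: χ ≥ ω).
The clique on [6, 8, 9, 10, 11, 12, 13] has size 7, forcing χ ≥ 7, and the coloring below uses 7 colors, so χ(G) = 7.
A valid 7-coloring: color 1: [9]; color 2: [6]; color 3: [10]; color 4: [12]; color 5: [8]; color 6: [11]; color 7: [7, 13].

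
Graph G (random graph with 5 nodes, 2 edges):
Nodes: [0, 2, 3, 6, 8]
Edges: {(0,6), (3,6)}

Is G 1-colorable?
Edge (0,6) forces its endpoints to differ, so 1 color is not enough.

No, G is not 1-colorable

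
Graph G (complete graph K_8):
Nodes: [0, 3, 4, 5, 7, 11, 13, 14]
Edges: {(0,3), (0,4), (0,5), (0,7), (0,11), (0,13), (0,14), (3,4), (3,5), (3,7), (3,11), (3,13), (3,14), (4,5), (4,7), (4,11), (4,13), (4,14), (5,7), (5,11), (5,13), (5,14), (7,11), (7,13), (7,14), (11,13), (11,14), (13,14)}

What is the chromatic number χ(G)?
Clique number ω(G) = 8 (lower bound: χ ≥ ω).
The clique on [0, 3, 4, 5, 7, 11, 13, 14] has size 8, forcing χ ≥ 8, and the coloring below uses 8 colors, so χ(G) = 8.
A valid 8-coloring: color 1: [11]; color 2: [7]; color 3: [3]; color 4: [0]; color 5: [13]; color 6: [4]; color 7: [14]; color 8: [5].

χ(G) = 8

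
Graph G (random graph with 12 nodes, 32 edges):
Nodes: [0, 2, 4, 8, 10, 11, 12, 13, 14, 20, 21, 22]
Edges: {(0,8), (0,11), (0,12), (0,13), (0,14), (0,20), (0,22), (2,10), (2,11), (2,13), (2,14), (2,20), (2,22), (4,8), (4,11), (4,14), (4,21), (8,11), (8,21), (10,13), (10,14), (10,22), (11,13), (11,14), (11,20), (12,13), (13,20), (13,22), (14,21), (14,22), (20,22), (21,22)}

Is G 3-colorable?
No, G is not 3-colorable

The clique on vertices [0, 11, 13, 20] has size 4 > 3, so it alone needs 4 colors.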